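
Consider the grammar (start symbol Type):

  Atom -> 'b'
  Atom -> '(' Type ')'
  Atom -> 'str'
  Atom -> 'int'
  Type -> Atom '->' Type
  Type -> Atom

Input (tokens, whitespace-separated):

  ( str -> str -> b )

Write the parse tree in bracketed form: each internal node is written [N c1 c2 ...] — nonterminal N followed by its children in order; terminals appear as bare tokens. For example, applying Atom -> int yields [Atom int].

[Type [Atom ( [Type [Atom str] -> [Type [Atom str] -> [Type [Atom b]]]] )]]

Type
Atom
( Type )
( Atom -> Type )
( str -> Type )
( str -> Atom -> Type )
( str -> str -> Type )
( str -> str -> Atom )
( str -> str -> b )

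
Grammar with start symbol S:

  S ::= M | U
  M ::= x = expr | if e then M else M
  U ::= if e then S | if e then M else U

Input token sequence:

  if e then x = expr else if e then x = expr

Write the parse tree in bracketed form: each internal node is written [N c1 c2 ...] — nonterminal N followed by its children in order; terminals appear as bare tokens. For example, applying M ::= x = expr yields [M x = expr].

[S [U if e then [M x = expr] else [U if e then [S [M x = expr]]]]]

S
U
if e then M else U
if e then x = expr else U
if e then x = expr else if e then S
if e then x = expr else if e then M
if e then x = expr else if e then x = expr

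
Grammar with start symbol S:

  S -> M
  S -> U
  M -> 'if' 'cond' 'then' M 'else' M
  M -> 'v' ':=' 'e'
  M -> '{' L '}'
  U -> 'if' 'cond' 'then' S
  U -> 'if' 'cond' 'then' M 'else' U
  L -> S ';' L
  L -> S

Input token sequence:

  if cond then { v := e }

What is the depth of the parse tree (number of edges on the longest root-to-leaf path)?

[S [U if cond then [S [M { [L [S [M v := e]]] }]]]]

7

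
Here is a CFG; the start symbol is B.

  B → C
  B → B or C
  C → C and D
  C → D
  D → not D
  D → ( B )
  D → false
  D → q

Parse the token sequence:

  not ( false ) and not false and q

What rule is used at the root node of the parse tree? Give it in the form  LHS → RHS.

[B [C [C [C [D not [D ( [B [C [D false]]] )]]] and [D not [D false]]] and [D q]]]

B → C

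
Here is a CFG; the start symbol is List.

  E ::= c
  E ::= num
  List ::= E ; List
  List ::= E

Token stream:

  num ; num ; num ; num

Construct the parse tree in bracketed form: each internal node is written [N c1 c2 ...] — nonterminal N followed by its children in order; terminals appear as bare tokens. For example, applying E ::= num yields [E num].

List
E ; List
num ; List
num ; E ; List
num ; num ; List
num ; num ; E ; List
num ; num ; num ; List
num ; num ; num ; E
num ; num ; num ; num

[List [E num] ; [List [E num] ; [List [E num] ; [List [E num]]]]]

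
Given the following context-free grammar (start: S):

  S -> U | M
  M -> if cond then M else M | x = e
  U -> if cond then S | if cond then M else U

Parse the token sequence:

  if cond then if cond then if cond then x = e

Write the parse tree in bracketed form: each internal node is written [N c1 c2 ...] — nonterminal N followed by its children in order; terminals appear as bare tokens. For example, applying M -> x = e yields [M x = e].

[S [U if cond then [S [U if cond then [S [U if cond then [S [M x = e]]]]]]]]

S
U
if cond then S
if cond then U
if cond then if cond then S
if cond then if cond then U
if cond then if cond then if cond then S
if cond then if cond then if cond then M
if cond then if cond then if cond then x = e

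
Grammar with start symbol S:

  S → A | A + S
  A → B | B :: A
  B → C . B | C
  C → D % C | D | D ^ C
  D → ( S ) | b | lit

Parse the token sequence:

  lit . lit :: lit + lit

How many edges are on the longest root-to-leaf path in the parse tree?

6

[S [A [B [C [D lit]] . [B [C [D lit]]]] :: [A [B [C [D lit]]]]] + [S [A [B [C [D lit]]]]]]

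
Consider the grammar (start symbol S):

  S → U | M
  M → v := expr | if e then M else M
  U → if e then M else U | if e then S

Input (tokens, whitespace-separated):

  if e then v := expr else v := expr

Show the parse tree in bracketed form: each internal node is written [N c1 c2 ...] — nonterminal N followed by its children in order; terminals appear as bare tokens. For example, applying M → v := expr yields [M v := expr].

[S [M if e then [M v := expr] else [M v := expr]]]

S
M
if e then M else M
if e then v := expr else M
if e then v := expr else v := expr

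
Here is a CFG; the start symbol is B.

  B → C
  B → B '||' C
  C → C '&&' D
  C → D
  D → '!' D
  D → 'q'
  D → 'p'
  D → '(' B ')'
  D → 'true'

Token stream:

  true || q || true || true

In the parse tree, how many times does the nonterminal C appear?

[B [B [B [B [C [D true]]] || [C [D q]]] || [C [D true]]] || [C [D true]]]

4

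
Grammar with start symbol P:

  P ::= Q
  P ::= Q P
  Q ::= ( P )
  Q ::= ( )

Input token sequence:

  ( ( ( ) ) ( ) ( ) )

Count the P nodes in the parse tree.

[P [Q ( [P [Q ( [P [Q ( )]] )] [P [Q ( )] [P [Q ( )]]]] )]]

5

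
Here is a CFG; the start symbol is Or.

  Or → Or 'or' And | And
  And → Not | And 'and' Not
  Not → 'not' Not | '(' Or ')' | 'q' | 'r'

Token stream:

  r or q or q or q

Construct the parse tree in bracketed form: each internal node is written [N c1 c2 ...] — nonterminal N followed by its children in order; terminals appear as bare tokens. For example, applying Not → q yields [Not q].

[Or [Or [Or [Or [And [Not r]]] or [And [Not q]]] or [And [Not q]]] or [And [Not q]]]

Or
Or or And
Or or And or And
Or or And or And or And
And or And or And or And
Not or And or And or And
r or And or And or And
r or Not or And or And
r or q or And or And
r or q or Not or And
r or q or q or And
r or q or q or Not
r or q or q or q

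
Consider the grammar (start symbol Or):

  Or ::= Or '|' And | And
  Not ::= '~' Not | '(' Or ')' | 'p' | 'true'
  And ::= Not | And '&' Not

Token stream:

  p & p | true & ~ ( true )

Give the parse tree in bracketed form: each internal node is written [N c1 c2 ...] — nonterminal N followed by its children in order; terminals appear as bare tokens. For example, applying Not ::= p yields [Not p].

Or
Or | And
And | And
And & Not | And
Not & Not | And
p & Not | And
p & p | And
p & p | And & Not
p & p | Not & Not
p & p | true & Not
p & p | true & ~ Not
p & p | true & ~ ( Or )
p & p | true & ~ ( And )
p & p | true & ~ ( Not )
p & p | true & ~ ( true )

[Or [Or [And [And [Not p]] & [Not p]]] | [And [And [Not true]] & [Not ~ [Not ( [Or [And [Not true]]] )]]]]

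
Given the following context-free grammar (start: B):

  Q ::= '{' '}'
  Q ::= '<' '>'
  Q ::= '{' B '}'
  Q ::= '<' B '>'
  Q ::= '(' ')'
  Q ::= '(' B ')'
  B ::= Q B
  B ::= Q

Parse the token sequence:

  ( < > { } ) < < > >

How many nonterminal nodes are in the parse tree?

[B [Q ( [B [Q < >] [B [Q { }]]] )] [B [Q < [B [Q < >]] >]]]

10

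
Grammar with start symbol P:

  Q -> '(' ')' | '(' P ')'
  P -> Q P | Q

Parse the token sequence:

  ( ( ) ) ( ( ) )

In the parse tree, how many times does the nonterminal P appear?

4

[P [Q ( [P [Q ( )]] )] [P [Q ( [P [Q ( )]] )]]]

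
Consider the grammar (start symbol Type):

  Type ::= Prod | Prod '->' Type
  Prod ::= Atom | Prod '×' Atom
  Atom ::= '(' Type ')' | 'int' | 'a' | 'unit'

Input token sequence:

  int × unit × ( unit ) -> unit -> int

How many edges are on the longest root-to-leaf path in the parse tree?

6

[Type [Prod [Prod [Prod [Atom int]] × [Atom unit]] × [Atom ( [Type [Prod [Atom unit]]] )]] -> [Type [Prod [Atom unit]] -> [Type [Prod [Atom int]]]]]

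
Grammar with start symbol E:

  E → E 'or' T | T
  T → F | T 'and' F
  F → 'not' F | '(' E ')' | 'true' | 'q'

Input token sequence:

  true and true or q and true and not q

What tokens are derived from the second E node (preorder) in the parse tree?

true and true

[E [E [T [T [F true]] and [F true]]] or [T [T [T [F q]] and [F true]] and [F not [F q]]]]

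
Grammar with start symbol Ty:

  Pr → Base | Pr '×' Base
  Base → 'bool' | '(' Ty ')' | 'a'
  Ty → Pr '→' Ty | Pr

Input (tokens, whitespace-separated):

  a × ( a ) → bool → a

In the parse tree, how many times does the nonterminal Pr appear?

5

[Ty [Pr [Pr [Base a]] × [Base ( [Ty [Pr [Base a]]] )]] → [Ty [Pr [Base bool]] → [Ty [Pr [Base a]]]]]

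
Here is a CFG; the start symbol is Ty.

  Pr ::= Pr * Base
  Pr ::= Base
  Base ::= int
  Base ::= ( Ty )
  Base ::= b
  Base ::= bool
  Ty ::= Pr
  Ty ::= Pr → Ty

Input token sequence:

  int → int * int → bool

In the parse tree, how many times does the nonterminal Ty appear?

3

[Ty [Pr [Base int]] → [Ty [Pr [Pr [Base int]] * [Base int]] → [Ty [Pr [Base bool]]]]]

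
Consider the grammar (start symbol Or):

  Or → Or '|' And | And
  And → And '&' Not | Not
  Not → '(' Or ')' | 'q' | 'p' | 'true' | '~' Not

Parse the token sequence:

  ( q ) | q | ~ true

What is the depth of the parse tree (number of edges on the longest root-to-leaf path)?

[Or [Or [Or [And [Not ( [Or [And [Not q]]] )]]] | [And [Not q]]] | [And [Not ~ [Not true]]]]

8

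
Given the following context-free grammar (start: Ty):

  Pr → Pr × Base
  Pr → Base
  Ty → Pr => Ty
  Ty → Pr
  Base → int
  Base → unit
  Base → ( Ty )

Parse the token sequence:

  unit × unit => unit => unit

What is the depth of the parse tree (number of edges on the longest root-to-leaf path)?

5

[Ty [Pr [Pr [Base unit]] × [Base unit]] => [Ty [Pr [Base unit]] => [Ty [Pr [Base unit]]]]]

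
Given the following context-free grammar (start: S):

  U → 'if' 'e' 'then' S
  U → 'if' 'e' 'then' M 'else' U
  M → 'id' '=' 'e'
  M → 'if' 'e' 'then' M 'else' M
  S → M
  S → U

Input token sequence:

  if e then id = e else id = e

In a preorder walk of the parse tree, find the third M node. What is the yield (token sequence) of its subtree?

id = e

[S [M if e then [M id = e] else [M id = e]]]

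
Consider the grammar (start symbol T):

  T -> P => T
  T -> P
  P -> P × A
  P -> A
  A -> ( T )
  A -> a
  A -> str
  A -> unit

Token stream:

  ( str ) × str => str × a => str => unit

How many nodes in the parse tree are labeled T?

5

[T [P [P [A ( [T [P [A str]]] )]] × [A str]] => [T [P [P [A str]] × [A a]] => [T [P [A str]] => [T [P [A unit]]]]]]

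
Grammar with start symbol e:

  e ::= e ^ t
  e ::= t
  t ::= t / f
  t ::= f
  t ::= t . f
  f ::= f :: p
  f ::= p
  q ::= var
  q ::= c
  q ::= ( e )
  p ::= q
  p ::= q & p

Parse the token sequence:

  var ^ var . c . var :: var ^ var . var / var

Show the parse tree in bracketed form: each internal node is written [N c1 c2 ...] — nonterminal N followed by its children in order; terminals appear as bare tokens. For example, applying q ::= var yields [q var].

[e [e [e [t [f [p [q var]]]]] ^ [t [t [t [f [p [q var]]]] . [f [p [q c]]]] . [f [f [p [q var]]] :: [p [q var]]]]] ^ [t [t [t [f [p [q var]]]] . [f [p [q var]]]] / [f [p [q var]]]]]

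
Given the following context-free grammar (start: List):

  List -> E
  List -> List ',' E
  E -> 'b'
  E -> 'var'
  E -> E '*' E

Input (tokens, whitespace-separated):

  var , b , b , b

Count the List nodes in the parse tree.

[List [List [List [List [E var]] , [E b]] , [E b]] , [E b]]

4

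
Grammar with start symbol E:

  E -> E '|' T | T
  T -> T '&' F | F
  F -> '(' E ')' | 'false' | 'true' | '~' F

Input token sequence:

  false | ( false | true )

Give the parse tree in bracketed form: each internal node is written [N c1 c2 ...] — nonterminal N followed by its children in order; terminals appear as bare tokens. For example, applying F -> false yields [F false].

E
E | T
T | T
F | T
false | T
false | F
false | ( E )
false | ( E | T )
false | ( T | T )
false | ( F | T )
false | ( false | T )
false | ( false | F )
false | ( false | true )

[E [E [T [F false]]] | [T [F ( [E [E [T [F false]]] | [T [F true]]] )]]]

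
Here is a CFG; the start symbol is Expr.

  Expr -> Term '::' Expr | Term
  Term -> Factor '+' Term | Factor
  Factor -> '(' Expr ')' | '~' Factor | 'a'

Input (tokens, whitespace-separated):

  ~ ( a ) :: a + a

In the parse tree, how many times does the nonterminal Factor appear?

[Expr [Term [Factor ~ [Factor ( [Expr [Term [Factor a]]] )]]] :: [Expr [Term [Factor a] + [Term [Factor a]]]]]

5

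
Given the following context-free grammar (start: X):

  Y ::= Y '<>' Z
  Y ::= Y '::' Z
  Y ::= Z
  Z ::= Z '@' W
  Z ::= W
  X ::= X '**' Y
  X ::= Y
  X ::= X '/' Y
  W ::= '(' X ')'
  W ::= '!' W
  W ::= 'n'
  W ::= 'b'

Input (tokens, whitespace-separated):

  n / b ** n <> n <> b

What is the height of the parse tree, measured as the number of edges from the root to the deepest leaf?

[X [X [X [Y [Z [W n]]]] / [Y [Z [W b]]]] ** [Y [Y [Y [Z [W n]]] <> [Z [W n]]] <> [Z [W b]]]]

6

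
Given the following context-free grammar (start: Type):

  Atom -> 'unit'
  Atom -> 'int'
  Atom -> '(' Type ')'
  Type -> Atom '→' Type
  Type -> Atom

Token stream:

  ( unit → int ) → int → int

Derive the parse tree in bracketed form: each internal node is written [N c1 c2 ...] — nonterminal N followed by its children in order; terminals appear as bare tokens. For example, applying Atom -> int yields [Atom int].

Type
Atom → Type
( Type ) → Type
( Atom → Type ) → Type
( unit → Type ) → Type
( unit → Atom ) → Type
( unit → int ) → Type
( unit → int ) → Atom → Type
( unit → int ) → int → Type
( unit → int ) → int → Atom
( unit → int ) → int → int

[Type [Atom ( [Type [Atom unit] → [Type [Atom int]]] )] → [Type [Atom int] → [Type [Atom int]]]]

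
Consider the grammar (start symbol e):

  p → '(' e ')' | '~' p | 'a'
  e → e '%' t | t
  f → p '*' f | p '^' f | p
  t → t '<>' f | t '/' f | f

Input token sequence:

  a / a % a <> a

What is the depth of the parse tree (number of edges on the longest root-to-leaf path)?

[e [e [t [t [f [p a]]] / [f [p a]]]] % [t [t [f [p a]]] <> [f [p a]]]]

6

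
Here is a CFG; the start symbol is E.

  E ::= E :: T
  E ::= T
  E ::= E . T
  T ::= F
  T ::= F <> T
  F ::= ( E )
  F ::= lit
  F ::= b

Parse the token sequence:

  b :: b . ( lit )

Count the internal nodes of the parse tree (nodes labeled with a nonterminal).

[E [E [E [T [F b]]] :: [T [F b]]] . [T [F ( [E [T [F lit]]] )]]]

12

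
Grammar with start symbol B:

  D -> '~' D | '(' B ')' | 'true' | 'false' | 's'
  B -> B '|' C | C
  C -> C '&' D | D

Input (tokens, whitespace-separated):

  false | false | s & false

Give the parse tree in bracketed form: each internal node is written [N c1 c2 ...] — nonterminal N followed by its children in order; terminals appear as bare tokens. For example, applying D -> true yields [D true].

B
B | C
B | C | C
C | C | C
D | C | C
false | C | C
false | D | C
false | false | C
false | false | C & D
false | false | D & D
false | false | s & D
false | false | s & false

[B [B [B [C [D false]]] | [C [D false]]] | [C [C [D s]] & [D false]]]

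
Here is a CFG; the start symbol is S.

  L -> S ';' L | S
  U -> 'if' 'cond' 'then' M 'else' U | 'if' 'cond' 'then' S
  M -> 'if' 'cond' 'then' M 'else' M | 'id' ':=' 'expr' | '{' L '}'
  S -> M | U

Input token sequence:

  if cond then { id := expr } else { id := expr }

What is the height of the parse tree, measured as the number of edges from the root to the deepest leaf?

[S [M if cond then [M { [L [S [M id := expr]]] }] else [M { [L [S [M id := expr]]] }]]]

6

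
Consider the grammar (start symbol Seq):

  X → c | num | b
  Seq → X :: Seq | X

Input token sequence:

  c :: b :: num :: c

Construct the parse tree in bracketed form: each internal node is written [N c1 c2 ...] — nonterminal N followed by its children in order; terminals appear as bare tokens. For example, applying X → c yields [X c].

[Seq [X c] :: [Seq [X b] :: [Seq [X num] :: [Seq [X c]]]]]

Seq
X :: Seq
c :: Seq
c :: X :: Seq
c :: b :: Seq
c :: b :: X :: Seq
c :: b :: num :: Seq
c :: b :: num :: X
c :: b :: num :: c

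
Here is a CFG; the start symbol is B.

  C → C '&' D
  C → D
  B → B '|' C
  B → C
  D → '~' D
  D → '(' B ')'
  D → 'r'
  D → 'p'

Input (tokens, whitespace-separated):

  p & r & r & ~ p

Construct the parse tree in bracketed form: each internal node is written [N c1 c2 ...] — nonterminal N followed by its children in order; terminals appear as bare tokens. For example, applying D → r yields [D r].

[B [C [C [C [C [D p]] & [D r]] & [D r]] & [D ~ [D p]]]]

B
C
C & D
C & D & D
C & D & D & D
D & D & D & D
p & D & D & D
p & r & D & D
p & r & r & D
p & r & r & ~ D
p & r & r & ~ p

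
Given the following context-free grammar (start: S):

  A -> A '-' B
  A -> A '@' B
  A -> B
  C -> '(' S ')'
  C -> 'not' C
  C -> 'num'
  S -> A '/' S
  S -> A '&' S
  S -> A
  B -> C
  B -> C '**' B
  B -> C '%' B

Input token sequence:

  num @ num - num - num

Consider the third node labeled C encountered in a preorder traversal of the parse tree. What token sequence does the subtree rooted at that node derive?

num

[S [A [A [A [A [B [C num]]] @ [B [C num]]] - [B [C num]]] - [B [C num]]]]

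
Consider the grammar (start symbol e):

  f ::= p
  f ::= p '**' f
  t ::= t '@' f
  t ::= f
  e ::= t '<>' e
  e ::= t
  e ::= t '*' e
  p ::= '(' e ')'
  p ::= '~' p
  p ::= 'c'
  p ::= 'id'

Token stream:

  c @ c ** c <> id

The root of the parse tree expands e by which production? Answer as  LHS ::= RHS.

e ::= t '<>' e

[e [t [t [f [p c]]] @ [f [p c] ** [f [p c]]]] <> [e [t [f [p id]]]]]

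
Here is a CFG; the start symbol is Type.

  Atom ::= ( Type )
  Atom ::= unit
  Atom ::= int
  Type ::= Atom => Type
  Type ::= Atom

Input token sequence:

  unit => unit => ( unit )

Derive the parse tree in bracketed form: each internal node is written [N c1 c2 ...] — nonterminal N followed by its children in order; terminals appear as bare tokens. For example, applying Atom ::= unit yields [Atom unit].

Type
Atom => Type
unit => Type
unit => Atom => Type
unit => unit => Type
unit => unit => Atom
unit => unit => ( Type )
unit => unit => ( Atom )
unit => unit => ( unit )

[Type [Atom unit] => [Type [Atom unit] => [Type [Atom ( [Type [Atom unit]] )]]]]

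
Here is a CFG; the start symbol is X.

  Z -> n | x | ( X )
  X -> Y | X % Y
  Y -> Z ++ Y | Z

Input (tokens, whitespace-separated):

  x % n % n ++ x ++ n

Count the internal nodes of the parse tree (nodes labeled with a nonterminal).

13

[X [X [X [Y [Z x]]] % [Y [Z n]]] % [Y [Z n] ++ [Y [Z x] ++ [Y [Z n]]]]]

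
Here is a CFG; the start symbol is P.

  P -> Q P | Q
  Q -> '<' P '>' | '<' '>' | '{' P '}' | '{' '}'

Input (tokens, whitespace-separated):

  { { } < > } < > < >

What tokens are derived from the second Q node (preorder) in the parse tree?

{ }

[P [Q { [P [Q { }] [P [Q < >]]] }] [P [Q < >] [P [Q < >]]]]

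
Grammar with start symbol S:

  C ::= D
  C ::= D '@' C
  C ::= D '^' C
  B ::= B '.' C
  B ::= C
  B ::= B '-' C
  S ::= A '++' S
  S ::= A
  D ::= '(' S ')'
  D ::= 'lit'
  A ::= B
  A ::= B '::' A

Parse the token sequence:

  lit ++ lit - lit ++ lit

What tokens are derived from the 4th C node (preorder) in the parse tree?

lit

[S [A [B [C [D lit]]]] ++ [S [A [B [B [C [D lit]]] - [C [D lit]]]] ++ [S [A [B [C [D lit]]]]]]]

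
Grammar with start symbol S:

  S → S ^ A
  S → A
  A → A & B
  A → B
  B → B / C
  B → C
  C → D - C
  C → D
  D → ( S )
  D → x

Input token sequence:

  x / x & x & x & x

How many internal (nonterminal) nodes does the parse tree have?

[S [A [A [A [A [B [B [C [D x]]] / [C [D x]]]] & [B [C [D x]]]] & [B [C [D x]]]] & [B [C [D x]]]]]

20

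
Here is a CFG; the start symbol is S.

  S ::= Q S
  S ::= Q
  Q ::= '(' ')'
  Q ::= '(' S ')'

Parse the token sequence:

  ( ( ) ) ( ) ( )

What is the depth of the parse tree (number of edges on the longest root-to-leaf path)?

4

[S [Q ( [S [Q ( )]] )] [S [Q ( )] [S [Q ( )]]]]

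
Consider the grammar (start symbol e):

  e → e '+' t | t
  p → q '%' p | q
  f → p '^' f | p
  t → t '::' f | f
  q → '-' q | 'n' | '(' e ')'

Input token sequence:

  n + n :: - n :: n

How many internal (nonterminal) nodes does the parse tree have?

19

[e [e [t [f [p [q n]]]]] + [t [t [t [f [p [q n]]]] :: [f [p [q - [q n]]]]] :: [f [p [q n]]]]]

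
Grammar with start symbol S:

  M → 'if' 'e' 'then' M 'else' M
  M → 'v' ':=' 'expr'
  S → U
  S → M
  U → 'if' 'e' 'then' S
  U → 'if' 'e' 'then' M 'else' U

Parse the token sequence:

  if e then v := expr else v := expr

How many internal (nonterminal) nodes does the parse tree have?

4

[S [M if e then [M v := expr] else [M v := expr]]]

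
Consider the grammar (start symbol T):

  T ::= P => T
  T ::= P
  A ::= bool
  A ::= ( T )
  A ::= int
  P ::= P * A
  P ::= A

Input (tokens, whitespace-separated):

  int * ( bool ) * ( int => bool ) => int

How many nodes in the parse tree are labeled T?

[T [P [P [P [A int]] * [A ( [T [P [A bool]]] )]] * [A ( [T [P [A int]] => [T [P [A bool]]]] )]] => [T [P [A int]]]]

5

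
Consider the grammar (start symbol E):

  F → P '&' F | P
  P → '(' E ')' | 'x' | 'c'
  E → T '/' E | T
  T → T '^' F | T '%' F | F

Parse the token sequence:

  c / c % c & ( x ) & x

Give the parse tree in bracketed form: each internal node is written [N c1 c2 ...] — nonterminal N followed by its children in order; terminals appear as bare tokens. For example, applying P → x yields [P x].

[E [T [F [P c]]] / [E [T [T [F [P c]]] % [F [P c] & [F [P ( [E [T [F [P x]]]] )] & [F [P x]]]]]]]

E
T / E
F / E
P / E
c / E
c / T
c / T % F
c / F % F
c / P % F
c / c % F
c / c % P & F
c / c % c & F
c / c % c & P & F
c / c % c & ( E ) & F
c / c % c & ( T ) & F
c / c % c & ( F ) & F
c / c % c & ( P ) & F
c / c % c & ( x ) & F
c / c % c & ( x ) & P
c / c % c & ( x ) & x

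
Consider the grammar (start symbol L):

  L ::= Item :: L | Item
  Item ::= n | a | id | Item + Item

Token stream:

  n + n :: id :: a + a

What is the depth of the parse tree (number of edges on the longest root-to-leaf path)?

5

[L [Item [Item n] + [Item n]] :: [L [Item id] :: [L [Item [Item a] + [Item a]]]]]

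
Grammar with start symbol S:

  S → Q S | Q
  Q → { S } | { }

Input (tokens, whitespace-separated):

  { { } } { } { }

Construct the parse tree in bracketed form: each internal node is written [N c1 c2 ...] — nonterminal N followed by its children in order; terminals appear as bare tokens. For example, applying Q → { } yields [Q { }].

[S [Q { [S [Q { }]] }] [S [Q { }] [S [Q { }]]]]

S
Q S
{ S } S
{ Q } S
{ { } } S
{ { } } Q S
{ { } } { } S
{ { } } { } Q
{ { } } { } { }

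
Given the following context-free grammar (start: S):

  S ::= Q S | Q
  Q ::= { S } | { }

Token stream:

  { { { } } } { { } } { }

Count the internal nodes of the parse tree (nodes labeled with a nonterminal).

12

[S [Q { [S [Q { [S [Q { }]] }]] }] [S [Q { [S [Q { }]] }] [S [Q { }]]]]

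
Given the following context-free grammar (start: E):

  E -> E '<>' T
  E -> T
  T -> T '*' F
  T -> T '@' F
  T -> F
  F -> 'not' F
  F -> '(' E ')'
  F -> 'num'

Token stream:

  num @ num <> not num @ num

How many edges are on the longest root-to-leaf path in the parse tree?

[E [E [T [T [F num]] @ [F num]]] <> [T [T [F not [F num]]] @ [F num]]]

5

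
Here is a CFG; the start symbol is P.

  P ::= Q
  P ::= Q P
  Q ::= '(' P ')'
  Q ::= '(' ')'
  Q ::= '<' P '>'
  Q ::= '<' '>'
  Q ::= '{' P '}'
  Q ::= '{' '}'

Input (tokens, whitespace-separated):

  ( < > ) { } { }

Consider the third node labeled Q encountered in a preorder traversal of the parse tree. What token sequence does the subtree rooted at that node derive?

{ }

[P [Q ( [P [Q < >]] )] [P [Q { }] [P [Q { }]]]]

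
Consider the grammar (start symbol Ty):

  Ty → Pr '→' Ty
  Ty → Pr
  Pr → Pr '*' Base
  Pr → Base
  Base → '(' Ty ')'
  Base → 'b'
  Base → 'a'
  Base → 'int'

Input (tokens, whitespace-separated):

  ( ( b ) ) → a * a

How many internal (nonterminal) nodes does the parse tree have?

14

[Ty [Pr [Base ( [Ty [Pr [Base ( [Ty [Pr [Base b]]] )]]] )]] → [Ty [Pr [Pr [Base a]] * [Base a]]]]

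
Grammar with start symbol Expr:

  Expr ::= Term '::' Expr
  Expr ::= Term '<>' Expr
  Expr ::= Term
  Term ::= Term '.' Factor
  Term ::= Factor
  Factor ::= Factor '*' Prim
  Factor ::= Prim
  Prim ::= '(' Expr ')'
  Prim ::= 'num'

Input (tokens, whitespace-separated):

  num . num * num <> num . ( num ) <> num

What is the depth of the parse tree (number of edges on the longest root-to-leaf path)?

9

[Expr [Term [Term [Factor [Prim num]]] . [Factor [Factor [Prim num]] * [Prim num]]] <> [Expr [Term [Term [Factor [Prim num]]] . [Factor [Prim ( [Expr [Term [Factor [Prim num]]]] )]]] <> [Expr [Term [Factor [Prim num]]]]]]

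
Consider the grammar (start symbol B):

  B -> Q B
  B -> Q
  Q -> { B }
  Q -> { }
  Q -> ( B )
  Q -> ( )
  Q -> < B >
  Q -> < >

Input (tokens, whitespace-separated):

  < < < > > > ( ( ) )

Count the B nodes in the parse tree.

5

[B [Q < [B [Q < [B [Q < >]] >]] >] [B [Q ( [B [Q ( )]] )]]]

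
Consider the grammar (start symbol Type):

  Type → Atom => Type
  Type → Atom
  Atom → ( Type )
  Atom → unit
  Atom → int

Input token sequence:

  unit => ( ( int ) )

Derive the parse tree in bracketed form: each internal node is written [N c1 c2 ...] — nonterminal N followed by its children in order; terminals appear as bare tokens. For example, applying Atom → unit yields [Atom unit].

[Type [Atom unit] => [Type [Atom ( [Type [Atom ( [Type [Atom int]] )]] )]]]

Type
Atom => Type
unit => Type
unit => Atom
unit => ( Type )
unit => ( Atom )
unit => ( ( Type ) )
unit => ( ( Atom ) )
unit => ( ( int ) )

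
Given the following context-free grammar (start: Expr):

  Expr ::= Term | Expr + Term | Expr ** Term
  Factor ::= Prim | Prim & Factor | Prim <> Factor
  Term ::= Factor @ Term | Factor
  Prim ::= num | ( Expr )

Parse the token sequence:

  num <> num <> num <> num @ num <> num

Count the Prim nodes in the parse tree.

6

[Expr [Term [Factor [Prim num] <> [Factor [Prim num] <> [Factor [Prim num] <> [Factor [Prim num]]]]] @ [Term [Factor [Prim num] <> [Factor [Prim num]]]]]]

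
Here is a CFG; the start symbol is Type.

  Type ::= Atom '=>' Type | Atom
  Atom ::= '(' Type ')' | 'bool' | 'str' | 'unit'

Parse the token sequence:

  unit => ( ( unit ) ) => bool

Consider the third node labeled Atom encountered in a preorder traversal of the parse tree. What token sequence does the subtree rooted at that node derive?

[Type [Atom unit] => [Type [Atom ( [Type [Atom ( [Type [Atom unit]] )]] )] => [Type [Atom bool]]]]

( unit )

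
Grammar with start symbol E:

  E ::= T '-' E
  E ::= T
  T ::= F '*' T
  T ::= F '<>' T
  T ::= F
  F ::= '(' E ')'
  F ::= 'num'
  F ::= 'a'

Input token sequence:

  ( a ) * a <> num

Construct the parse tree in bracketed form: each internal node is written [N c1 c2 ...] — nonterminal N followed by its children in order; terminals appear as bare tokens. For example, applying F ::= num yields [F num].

[E [T [F ( [E [T [F a]]] )] * [T [F a] <> [T [F num]]]]]

E
T
F * T
( E ) * T
( T ) * T
( F ) * T
( a ) * T
( a ) * F <> T
( a ) * a <> T
( a ) * a <> F
( a ) * a <> num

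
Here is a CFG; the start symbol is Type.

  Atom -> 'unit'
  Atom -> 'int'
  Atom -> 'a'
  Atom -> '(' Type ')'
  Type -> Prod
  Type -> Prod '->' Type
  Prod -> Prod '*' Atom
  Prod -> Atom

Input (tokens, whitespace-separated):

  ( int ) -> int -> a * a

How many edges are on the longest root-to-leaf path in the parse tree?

6

[Type [Prod [Atom ( [Type [Prod [Atom int]]] )]] -> [Type [Prod [Atom int]] -> [Type [Prod [Prod [Atom a]] * [Atom a]]]]]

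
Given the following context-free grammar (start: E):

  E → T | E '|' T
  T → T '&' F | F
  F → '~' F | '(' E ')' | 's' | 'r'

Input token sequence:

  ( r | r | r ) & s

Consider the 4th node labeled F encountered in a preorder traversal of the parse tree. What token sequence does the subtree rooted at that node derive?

r

[E [T [T [F ( [E [E [E [T [F r]]] | [T [F r]]] | [T [F r]]] )]] & [F s]]]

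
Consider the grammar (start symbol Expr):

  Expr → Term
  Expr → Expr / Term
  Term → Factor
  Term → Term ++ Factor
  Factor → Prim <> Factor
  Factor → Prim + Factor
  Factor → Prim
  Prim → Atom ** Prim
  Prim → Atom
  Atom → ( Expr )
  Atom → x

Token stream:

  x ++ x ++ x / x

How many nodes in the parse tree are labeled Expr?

[Expr [Expr [Term [Term [Term [Factor [Prim [Atom x]]]] ++ [Factor [Prim [Atom x]]]] ++ [Factor [Prim [Atom x]]]]] / [Term [Factor [Prim [Atom x]]]]]

2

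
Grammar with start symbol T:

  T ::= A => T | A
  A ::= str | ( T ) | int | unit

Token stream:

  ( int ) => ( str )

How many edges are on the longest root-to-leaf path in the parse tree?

[T [A ( [T [A int]] )] => [T [A ( [T [A str]] )]]]

5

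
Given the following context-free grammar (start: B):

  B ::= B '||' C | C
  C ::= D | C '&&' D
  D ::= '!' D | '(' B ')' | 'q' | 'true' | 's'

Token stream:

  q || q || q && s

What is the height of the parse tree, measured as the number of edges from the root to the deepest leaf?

[B [B [B [C [D q]]] || [C [D q]]] || [C [C [D q]] && [D s]]]

5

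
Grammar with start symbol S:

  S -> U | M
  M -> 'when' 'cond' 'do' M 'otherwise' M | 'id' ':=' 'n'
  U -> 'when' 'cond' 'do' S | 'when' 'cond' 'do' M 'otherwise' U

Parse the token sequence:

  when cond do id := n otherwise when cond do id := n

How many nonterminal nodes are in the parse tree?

6

[S [U when cond do [M id := n] otherwise [U when cond do [S [M id := n]]]]]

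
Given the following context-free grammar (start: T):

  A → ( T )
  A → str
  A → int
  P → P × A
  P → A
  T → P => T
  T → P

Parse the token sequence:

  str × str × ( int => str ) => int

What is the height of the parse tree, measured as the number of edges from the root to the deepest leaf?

[T [P [P [P [A str]] × [A str]] × [A ( [T [P [A int]] => [T [P [A str]]]] )]] => [T [P [A int]]]]

7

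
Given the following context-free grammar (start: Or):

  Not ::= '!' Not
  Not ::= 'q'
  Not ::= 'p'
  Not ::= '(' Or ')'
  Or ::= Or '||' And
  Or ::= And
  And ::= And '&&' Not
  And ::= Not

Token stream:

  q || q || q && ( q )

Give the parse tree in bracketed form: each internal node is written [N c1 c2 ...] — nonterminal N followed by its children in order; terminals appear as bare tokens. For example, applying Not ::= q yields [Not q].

[Or [Or [Or [And [Not q]]] || [And [Not q]]] || [And [And [Not q]] && [Not ( [Or [And [Not q]]] )]]]

Or
Or || And
Or || And || And
And || And || And
Not || And || And
q || And || And
q || Not || And
q || q || And
q || q || And && Not
q || q || Not && Not
q || q || q && Not
q || q || q && ( Or )
q || q || q && ( And )
q || q || q && ( Not )
q || q || q && ( q )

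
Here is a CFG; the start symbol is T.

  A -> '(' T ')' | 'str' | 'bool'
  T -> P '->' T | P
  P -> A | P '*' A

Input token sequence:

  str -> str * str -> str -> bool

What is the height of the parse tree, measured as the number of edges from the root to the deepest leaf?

6

[T [P [A str]] -> [T [P [P [A str]] * [A str]] -> [T [P [A str]] -> [T [P [A bool]]]]]]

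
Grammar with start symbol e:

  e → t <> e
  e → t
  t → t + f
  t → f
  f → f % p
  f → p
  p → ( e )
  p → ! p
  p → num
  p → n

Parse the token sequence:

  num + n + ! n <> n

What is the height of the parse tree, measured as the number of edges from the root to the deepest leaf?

[e [t [t [t [f [p num]]] + [f [p n]]] + [f [p ! [p n]]]] <> [e [t [f [p n]]]]]

6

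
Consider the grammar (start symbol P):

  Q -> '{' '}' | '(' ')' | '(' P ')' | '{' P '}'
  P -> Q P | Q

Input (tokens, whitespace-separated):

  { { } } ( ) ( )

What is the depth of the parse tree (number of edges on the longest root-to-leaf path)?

4

[P [Q { [P [Q { }]] }] [P [Q ( )] [P [Q ( )]]]]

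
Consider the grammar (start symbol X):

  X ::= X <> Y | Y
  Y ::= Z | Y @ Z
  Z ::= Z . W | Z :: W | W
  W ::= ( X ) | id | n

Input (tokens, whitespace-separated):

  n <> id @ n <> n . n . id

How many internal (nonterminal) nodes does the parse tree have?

19

[X [X [X [Y [Z [W n]]]] <> [Y [Y [Z [W id]]] @ [Z [W n]]]] <> [Y [Z [Z [Z [W n]] . [W n]] . [W id]]]]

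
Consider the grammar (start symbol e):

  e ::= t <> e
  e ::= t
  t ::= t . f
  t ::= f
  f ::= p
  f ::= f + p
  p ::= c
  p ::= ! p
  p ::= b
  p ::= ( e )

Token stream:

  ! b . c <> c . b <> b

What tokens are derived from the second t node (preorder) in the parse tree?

! b

[e [t [t [f [p ! [p b]]]] . [f [p c]]] <> [e [t [t [f [p c]]] . [f [p b]]] <> [e [t [f [p b]]]]]]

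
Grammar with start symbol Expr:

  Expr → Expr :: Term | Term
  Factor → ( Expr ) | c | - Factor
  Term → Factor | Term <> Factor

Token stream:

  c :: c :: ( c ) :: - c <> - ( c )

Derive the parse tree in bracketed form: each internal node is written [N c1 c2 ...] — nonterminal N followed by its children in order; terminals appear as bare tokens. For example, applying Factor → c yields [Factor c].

[Expr [Expr [Expr [Expr [Term [Factor c]]] :: [Term [Factor c]]] :: [Term [Factor ( [Expr [Term [Factor c]]] )]]] :: [Term [Term [Factor - [Factor c]]] <> [Factor - [Factor ( [Expr [Term [Factor c]]] )]]]]

Expr
Expr :: Term
Expr :: Term :: Term
Expr :: Term :: Term :: Term
Term :: Term :: Term :: Term
Factor :: Term :: Term :: Term
c :: Term :: Term :: Term
c :: Factor :: Term :: Term
c :: c :: Term :: Term
c :: c :: Factor :: Term
c :: c :: ( Expr ) :: Term
c :: c :: ( Term ) :: Term
c :: c :: ( Factor ) :: Term
c :: c :: ( c ) :: Term
c :: c :: ( c ) :: Term <> Factor
c :: c :: ( c ) :: Factor <> Factor
c :: c :: ( c ) :: - Factor <> Factor
c :: c :: ( c ) :: - c <> Factor
c :: c :: ( c ) :: - c <> - Factor
c :: c :: ( c ) :: - c <> - ( Expr )
c :: c :: ( c ) :: - c <> - ( Term )
c :: c :: ( c ) :: - c <> - ( Factor )
c :: c :: ( c ) :: - c <> - ( c )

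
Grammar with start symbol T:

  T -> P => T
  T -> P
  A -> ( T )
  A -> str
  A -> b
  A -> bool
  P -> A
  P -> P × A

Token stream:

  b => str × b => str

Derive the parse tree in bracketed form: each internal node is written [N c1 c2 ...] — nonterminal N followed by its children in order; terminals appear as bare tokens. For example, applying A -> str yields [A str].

T
P => T
A => T
b => T
b => P => T
b => P × A => T
b => A × A => T
b => str × A => T
b => str × b => T
b => str × b => P
b => str × b => A
b => str × b => str

[T [P [A b]] => [T [P [P [A str]] × [A b]] => [T [P [A str]]]]]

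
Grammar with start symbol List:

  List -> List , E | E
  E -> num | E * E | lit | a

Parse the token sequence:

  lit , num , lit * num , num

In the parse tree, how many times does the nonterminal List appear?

4

[List [List [List [List [E lit]] , [E num]] , [E [E lit] * [E num]]] , [E num]]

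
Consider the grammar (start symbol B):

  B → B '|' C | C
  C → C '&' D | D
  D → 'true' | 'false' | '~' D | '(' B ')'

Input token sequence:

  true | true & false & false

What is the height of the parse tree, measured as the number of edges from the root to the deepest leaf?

[B [B [C [D true]]] | [C [C [C [D true]] & [D false]] & [D false]]]

5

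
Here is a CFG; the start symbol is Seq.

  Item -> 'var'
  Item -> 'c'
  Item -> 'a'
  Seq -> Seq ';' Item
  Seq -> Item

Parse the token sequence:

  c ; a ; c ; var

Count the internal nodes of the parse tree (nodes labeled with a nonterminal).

[Seq [Seq [Seq [Seq [Item c]] ; [Item a]] ; [Item c]] ; [Item var]]

8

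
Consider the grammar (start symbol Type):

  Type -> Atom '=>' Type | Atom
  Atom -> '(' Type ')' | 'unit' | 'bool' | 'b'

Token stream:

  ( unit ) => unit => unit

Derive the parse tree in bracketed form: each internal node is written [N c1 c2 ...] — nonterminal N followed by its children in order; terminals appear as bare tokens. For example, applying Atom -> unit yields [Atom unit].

Type
Atom => Type
( Type ) => Type
( Atom ) => Type
( unit ) => Type
( unit ) => Atom => Type
( unit ) => unit => Type
( unit ) => unit => Atom
( unit ) => unit => unit

[Type [Atom ( [Type [Atom unit]] )] => [Type [Atom unit] => [Type [Atom unit]]]]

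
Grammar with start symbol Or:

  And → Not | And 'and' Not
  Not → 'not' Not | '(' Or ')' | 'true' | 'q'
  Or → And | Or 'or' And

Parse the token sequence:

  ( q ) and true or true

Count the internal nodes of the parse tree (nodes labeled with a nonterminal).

[Or [Or [And [And [Not ( [Or [And [Not q]]] )]] and [Not true]]] or [And [Not true]]]

11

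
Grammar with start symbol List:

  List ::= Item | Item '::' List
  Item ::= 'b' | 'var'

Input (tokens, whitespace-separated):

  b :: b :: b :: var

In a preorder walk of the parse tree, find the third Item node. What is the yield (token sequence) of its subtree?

b

[List [Item b] :: [List [Item b] :: [List [Item b] :: [List [Item var]]]]]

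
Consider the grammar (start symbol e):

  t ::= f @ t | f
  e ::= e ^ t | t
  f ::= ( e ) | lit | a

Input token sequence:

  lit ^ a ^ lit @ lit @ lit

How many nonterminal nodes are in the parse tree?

13

[e [e [e [t [f lit]]] ^ [t [f a]]] ^ [t [f lit] @ [t [f lit] @ [t [f lit]]]]]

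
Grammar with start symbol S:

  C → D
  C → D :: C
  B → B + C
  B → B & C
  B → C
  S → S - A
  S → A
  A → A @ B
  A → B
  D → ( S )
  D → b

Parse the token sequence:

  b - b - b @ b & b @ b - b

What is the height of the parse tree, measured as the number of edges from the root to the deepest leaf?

[S [S [S [S [A [B [C [D b]]]]] - [A [B [C [D b]]]]] - [A [A [A [B [C [D b]]]] @ [B [B [C [D b]]] & [C [D b]]]] @ [B [C [D b]]]]] - [A [B [C [D b]]]]]

8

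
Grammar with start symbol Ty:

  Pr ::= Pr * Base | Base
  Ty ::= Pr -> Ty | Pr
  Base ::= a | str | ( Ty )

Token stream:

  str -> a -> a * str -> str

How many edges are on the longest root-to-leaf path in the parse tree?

[Ty [Pr [Base str]] -> [Ty [Pr [Base a]] -> [Ty [Pr [Pr [Base a]] * [Base str]] -> [Ty [Pr [Base str]]]]]]

6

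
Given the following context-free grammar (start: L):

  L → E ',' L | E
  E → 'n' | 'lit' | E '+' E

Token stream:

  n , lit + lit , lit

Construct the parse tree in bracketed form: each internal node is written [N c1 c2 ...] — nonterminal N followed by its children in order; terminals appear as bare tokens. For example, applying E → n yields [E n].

L
E , L
n , L
n , E , L
n , E + E , L
n , lit + E , L
n , lit + lit , L
n , lit + lit , E
n , lit + lit , lit

[L [E n] , [L [E [E lit] + [E lit]] , [L [E lit]]]]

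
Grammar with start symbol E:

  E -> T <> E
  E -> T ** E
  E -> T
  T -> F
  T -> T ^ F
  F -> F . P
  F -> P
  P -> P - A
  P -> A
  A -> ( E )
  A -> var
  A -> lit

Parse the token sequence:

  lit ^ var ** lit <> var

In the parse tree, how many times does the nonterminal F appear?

[E [T [T [F [P [A lit]]]] ^ [F [P [A var]]]] ** [E [T [F [P [A lit]]]] <> [E [T [F [P [A var]]]]]]]

4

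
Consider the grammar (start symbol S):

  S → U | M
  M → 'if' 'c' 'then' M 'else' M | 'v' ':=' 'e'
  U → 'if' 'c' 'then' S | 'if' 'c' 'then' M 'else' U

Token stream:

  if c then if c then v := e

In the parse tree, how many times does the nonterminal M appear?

1

[S [U if c then [S [U if c then [S [M v := e]]]]]]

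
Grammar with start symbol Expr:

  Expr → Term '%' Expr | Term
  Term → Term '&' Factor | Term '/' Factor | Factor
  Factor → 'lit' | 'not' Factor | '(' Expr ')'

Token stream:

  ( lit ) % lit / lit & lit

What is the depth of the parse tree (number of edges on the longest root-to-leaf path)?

[Expr [Term [Factor ( [Expr [Term [Factor lit]]] )]] % [Expr [Term [Term [Term [Factor lit]] / [Factor lit]] & [Factor lit]]]]

6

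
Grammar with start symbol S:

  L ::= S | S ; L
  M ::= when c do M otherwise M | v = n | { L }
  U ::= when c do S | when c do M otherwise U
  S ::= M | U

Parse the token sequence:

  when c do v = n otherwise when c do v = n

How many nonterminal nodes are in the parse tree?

[S [U when c do [M v = n] otherwise [U when c do [S [M v = n]]]]]

6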